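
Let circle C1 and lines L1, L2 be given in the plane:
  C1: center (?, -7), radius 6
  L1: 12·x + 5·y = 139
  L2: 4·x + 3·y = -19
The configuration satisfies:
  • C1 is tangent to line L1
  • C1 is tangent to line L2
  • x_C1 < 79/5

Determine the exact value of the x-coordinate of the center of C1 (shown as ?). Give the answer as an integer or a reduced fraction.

8

1. [C1‖L1]  x_C1² − 29x_C1 + 168 = 0  ⇒  x_C1 = 8 or 21
2. [C1‖L2]  x_C1² − 1x_C1 − 56 = 0  ⇒  x_C1 = -7 or 8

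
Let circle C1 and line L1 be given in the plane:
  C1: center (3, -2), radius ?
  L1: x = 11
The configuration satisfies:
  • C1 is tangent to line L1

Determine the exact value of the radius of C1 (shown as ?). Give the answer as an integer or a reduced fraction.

1. [C1‖L1]  r_C1² − 64 = 0  ⇒  r_C1 = 8 (r>0 drops 1)

8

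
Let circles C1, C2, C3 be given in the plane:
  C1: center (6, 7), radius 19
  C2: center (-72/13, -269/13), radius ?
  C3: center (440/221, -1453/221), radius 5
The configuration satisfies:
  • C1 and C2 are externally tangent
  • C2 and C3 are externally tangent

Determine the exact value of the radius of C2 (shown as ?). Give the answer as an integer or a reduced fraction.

1. [ext C1·C2]  r_C2² + 38r_C2 − 539 = 0  ⇒  r_C2 = 11 (r>0 drops 1)
2. [ext C2·C3]  r_C2² + 10r_C2 − 231 = 0  ⇒  r_C2 = 11 (r>0 drops 1)

11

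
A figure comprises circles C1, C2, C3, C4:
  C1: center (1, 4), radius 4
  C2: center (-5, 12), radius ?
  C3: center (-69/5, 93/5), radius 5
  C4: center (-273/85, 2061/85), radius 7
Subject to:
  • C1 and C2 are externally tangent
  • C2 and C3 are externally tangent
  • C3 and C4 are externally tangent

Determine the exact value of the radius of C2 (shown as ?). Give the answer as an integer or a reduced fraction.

6

1. [ext C1·C2]  r_C2² + 8r_C2 − 84 = 0  ⇒  r_C2 = 6 (r>0 drops 1)
2. [ext C2·C3]  r_C2² + 10r_C2 − 96 = 0  ⇒  r_C2 = 6 (r>0 drops 1)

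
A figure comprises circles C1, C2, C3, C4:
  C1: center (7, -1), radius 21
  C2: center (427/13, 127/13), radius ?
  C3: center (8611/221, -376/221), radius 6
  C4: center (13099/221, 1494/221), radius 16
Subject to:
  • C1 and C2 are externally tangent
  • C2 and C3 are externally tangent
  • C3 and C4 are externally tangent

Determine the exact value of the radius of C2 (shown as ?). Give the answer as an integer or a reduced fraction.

7

1. [ext C1·C2]  r_C2² + 42r_C2 − 343 = 0  ⇒  r_C2 = 7 (r>0 drops 1)
2. [ext C2·C3]  r_C2² + 12r_C2 − 133 = 0  ⇒  r_C2 = 7 (r>0 drops 1)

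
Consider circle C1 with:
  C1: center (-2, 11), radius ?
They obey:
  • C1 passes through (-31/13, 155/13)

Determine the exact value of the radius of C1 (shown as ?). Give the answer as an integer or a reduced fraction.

1. [C1∋P]  r_C1² − 1 = 0  ⇒  r_C1 = 1 (r>0 drops 1)

1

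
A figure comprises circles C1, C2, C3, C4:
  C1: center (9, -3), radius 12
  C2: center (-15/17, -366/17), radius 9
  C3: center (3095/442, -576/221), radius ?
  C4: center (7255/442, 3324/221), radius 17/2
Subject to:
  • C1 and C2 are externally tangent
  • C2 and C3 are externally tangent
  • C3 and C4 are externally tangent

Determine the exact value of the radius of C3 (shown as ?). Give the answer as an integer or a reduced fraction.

23/2

1. [ext C2·C3]  r_C3² + 18r_C3 − 1357/4 = 0  ⇒  r_C3 = 23/2 (r>0 drops 1)
2. [ext C3·C4]  r_C3² + 17r_C3 − 1311/4 = 0  ⇒  r_C3 = 23/2 (r>0 drops 1)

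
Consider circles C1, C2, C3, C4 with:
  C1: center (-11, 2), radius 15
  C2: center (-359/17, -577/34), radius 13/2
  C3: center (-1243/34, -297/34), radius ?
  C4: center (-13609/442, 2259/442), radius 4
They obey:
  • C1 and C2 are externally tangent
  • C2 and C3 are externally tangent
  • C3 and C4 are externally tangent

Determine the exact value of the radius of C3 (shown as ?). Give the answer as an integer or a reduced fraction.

11

1. [ext C2·C3]  r_C3² + 13r_C3 − 264 = 0  ⇒  r_C3 = 11 (r>0 drops 1)
2. [ext C3·C4]  r_C3² + 8r_C3 − 209 = 0  ⇒  r_C3 = 11 (r>0 drops 1)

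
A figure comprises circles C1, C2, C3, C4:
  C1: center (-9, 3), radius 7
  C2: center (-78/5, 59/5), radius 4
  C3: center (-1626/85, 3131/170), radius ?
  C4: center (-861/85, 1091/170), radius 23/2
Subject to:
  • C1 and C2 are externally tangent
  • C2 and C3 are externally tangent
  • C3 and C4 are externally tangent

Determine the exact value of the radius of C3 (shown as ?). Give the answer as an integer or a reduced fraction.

7/2

1. [ext C2·C3]  r_C3² + 8r_C3 − 161/4 = 0  ⇒  r_C3 = 7/2 (r>0 drops 1)
2. [ext C3·C4]  r_C3² + 23r_C3 − 371/4 = 0  ⇒  r_C3 = 7/2 (r>0 drops 1)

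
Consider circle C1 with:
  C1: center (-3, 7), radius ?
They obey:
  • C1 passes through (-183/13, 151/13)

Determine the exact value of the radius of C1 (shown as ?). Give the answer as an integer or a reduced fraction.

1. [C1∋P]  r_C1² − 144 = 0  ⇒  r_C1 = 12 (r>0 drops 1)

12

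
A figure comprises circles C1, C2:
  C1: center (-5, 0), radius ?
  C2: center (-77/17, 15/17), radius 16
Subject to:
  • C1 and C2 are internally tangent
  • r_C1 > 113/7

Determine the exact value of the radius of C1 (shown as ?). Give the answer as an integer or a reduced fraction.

1. [int C1,C2]  r_C1² − 32r_C1 + 255 = 0  ⇒  r_C1 = 15 or 17
2. given r_C1 > 113/7: keep 17

17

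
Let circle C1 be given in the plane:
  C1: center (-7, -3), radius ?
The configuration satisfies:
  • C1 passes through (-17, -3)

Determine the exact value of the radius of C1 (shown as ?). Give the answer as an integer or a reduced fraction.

10

1. [C1∋P]  r_C1² − 100 = 0  ⇒  r_C1 = 10 (r>0 drops 1)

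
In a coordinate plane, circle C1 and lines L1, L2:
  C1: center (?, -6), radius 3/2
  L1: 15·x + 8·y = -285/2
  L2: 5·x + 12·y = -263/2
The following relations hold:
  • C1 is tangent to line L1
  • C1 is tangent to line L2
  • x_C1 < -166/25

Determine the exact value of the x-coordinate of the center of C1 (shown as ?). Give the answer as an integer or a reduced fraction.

-8

1. [C1‖L1]  x_C1² + (63/5)x_C1 + 184/5 = 0  ⇒  x_C1 = -8 or -23/5
2. [C1‖L2]  x_C1² + (119/5)x_C1 + 632/5 = 0  ⇒  x_C1 = -79/5 or -8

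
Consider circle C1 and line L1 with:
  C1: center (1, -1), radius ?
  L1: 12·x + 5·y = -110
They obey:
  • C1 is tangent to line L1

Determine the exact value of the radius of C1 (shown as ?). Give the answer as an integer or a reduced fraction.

1. [C1‖L1]  r_C1² − 81 = 0  ⇒  r_C1 = 9 (r>0 drops 1)

9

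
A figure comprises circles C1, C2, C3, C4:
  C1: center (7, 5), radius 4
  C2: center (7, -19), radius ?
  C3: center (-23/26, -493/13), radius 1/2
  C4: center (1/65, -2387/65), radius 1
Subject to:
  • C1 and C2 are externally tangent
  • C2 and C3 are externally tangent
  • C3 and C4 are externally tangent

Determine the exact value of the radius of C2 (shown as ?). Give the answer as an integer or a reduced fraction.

1. [ext C1·C2]  r_C2² + 8r_C2 − 560 = 0  ⇒  r_C2 = 20 (r>0 drops 1)
2. [ext C2·C3]  r_C2² + 1r_C2 − 420 = 0  ⇒  r_C2 = 20 (r>0 drops 1)

20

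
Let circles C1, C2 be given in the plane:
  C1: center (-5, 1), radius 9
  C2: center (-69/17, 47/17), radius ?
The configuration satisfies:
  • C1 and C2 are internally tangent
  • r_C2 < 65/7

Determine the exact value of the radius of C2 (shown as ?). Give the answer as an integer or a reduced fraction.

1. [int C1,C2]  r_C2² − 18r_C2 + 77 = 0  ⇒  r_C2 = 7 or 11
2. given r_C2 < 65/7: keep 7

7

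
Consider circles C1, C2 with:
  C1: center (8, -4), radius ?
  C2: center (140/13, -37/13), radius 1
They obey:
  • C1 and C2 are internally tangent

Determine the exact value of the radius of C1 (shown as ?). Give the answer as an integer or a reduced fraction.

1. [int C1,C2]  r_C1² − 2r_C1 − 8 = 0  ⇒  r_C1 = 4 (r>0 drops 1)

4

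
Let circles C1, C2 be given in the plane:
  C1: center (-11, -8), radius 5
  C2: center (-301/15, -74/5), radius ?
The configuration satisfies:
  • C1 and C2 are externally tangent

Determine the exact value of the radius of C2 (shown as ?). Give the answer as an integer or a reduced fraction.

1. [ext C1·C2]  r_C2² + 10r_C2 − 931/9 = 0  ⇒  r_C2 = 19/3 (r>0 drops 1)

19/3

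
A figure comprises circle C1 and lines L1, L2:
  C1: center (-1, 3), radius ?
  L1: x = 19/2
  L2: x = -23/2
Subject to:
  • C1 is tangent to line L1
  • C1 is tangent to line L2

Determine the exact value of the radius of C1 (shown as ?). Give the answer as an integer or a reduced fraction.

21/2

1. [C1‖L1]  r_C1² − 441/4 = 0  ⇒  r_C1 = 21/2 (r>0 drops 1)
2. [C1‖L2]  r_C1² − 441/4 = 0  ⇒  r_C1 = 21/2 (r>0 drops 1)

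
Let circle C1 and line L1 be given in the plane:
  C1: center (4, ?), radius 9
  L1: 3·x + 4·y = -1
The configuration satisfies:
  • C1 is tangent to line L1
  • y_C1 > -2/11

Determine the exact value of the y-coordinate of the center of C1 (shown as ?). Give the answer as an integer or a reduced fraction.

8

1. [C1‖L1]  y_C1² + (13/2)y_C1 − 116 = 0  ⇒  y_C1 = -29/2 or 8
2. given y_C1 > -2/11: keep 8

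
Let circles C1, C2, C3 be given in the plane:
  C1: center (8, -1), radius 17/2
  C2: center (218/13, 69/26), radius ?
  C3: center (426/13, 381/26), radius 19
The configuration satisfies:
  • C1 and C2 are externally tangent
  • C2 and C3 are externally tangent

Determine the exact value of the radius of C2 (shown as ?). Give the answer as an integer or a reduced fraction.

1. [ext C1·C2]  r_C2² + 17r_C2 − 18 = 0  ⇒  r_C2 = 1 (r>0 drops 1)
2. [ext C2·C3]  r_C2² + 38r_C2 − 39 = 0  ⇒  r_C2 = 1 (r>0 drops 1)

1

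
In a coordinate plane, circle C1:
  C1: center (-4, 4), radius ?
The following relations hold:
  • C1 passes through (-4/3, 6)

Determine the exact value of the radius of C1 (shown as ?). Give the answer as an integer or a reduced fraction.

10/3

1. [C1∋P]  r_C1² − 100/9 = 0  ⇒  r_C1 = 10/3 (r>0 drops 1)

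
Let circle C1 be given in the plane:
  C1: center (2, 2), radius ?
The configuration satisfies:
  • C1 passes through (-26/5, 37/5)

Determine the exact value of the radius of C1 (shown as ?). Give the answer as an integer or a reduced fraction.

1. [C1∋P]  r_C1² − 81 = 0  ⇒  r_C1 = 9 (r>0 drops 1)

9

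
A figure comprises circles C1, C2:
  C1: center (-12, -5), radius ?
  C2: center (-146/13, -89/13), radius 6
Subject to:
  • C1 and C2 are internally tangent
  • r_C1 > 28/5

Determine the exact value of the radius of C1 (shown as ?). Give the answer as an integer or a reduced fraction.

1. [int C1,C2]  r_C1² − 12r_C1 + 32 = 0  ⇒  r_C1 = 4 or 8
2. given r_C1 > 28/5: keep 8

8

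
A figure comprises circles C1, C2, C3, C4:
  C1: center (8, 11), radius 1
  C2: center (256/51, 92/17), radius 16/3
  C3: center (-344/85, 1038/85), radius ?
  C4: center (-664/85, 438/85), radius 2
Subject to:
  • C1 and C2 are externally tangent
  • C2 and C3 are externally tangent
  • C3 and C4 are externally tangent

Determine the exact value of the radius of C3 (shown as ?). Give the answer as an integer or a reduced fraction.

6

1. [ext C2·C3]  r_C3² + (32/3)r_C3 − 100 = 0  ⇒  r_C3 = 6 (r>0 drops 1)
2. [ext C3·C4]  r_C3² + 4r_C3 − 60 = 0  ⇒  r_C3 = 6 (r>0 drops 1)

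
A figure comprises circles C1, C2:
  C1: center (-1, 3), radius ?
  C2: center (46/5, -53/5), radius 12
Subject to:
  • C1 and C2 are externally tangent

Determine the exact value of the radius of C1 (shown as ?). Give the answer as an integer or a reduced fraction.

1. [ext C1·C2]  r_C1² + 24r_C1 − 145 = 0  ⇒  r_C1 = 5 (r>0 drops 1)

5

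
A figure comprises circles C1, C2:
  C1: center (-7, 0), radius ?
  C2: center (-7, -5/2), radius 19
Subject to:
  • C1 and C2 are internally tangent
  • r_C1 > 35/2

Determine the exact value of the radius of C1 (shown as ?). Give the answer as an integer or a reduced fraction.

1. [int C1,C2]  r_C1² − 38r_C1 + 1419/4 = 0  ⇒  r_C1 = 33/2 or 43/2
2. given r_C1 > 35/2: keep 43/2

43/2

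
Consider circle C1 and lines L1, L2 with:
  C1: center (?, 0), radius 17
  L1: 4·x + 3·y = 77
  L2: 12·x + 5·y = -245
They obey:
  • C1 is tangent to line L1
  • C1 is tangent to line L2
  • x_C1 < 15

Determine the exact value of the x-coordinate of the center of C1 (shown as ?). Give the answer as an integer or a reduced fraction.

1. [C1‖L1]  x_C1² − (77/2)x_C1 − 81 = 0  ⇒  x_C1 = -2 or 81/2
2. [C1‖L2]  x_C1² + (245/6)x_C1 + 233/3 = 0  ⇒  x_C1 = -233/6 or -2

-2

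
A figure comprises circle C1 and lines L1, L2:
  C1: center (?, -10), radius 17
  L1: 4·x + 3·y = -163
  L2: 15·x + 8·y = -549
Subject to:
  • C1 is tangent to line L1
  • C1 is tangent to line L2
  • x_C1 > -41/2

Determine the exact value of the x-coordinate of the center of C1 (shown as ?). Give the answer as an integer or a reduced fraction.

-12

1. [C1‖L1]  x_C1² + (133/2)x_C1 + 654 = 0  ⇒  x_C1 = -109/2 or -12
2. [C1‖L2]  x_C1² + (938/15)x_C1 + 3032/5 = 0  ⇒  x_C1 = -758/15 or -12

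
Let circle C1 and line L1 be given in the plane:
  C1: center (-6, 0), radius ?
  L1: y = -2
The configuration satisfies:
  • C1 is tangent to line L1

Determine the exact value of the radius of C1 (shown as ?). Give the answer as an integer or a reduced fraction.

2

1. [C1‖L1]  r_C1² − 4 = 0  ⇒  r_C1 = 2 (r>0 drops 1)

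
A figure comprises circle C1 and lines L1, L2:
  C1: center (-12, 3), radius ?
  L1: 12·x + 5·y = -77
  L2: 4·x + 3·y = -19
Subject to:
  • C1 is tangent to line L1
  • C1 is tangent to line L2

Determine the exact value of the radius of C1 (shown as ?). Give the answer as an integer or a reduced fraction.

4

1. [C1‖L1]  r_C1² − 16 = 0  ⇒  r_C1 = 4 (r>0 drops 1)
2. [C1‖L2]  r_C1² − 16 = 0  ⇒  r_C1 = 4 (r>0 drops 1)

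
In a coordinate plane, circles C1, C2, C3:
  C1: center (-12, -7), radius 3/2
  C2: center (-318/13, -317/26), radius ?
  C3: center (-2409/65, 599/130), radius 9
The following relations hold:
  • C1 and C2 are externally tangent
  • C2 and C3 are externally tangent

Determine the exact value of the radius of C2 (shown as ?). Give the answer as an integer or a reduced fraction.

1. [ext C1·C2]  r_C2² + 3r_C2 − 180 = 0  ⇒  r_C2 = 12 (r>0 drops 1)
2. [ext C2·C3]  r_C2² + 18r_C2 − 360 = 0  ⇒  r_C2 = 12 (r>0 drops 1)

12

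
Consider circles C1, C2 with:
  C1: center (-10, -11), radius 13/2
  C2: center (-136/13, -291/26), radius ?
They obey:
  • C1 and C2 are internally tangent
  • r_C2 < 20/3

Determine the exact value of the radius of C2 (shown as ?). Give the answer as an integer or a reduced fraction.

1. [int C1,C2]  r_C2² − 13r_C2 + 42 = 0  ⇒  r_C2 = 6 or 7
2. given r_C2 < 20/3: keep 6

6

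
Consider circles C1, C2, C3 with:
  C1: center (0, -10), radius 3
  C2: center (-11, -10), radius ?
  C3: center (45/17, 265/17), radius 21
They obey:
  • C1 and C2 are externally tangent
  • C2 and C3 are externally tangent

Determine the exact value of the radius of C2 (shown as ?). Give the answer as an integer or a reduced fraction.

8

1. [ext C1·C2]  r_C2² + 6r_C2 − 112 = 0  ⇒  r_C2 = 8 (r>0 drops 1)
2. [ext C2·C3]  r_C2² + 42r_C2 − 400 = 0  ⇒  r_C2 = 8 (r>0 drops 1)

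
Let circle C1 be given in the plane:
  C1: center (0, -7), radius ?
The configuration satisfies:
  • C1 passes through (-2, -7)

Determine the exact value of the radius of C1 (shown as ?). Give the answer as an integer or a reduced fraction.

2

1. [C1∋P]  r_C1² − 4 = 0  ⇒  r_C1 = 2 (r>0 drops 1)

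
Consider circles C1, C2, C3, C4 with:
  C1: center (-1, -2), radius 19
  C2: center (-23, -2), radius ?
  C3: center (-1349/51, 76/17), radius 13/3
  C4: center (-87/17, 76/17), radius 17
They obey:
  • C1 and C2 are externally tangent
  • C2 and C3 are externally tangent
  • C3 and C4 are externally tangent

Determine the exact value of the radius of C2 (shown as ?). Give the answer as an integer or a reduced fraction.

3

1. [ext C1·C2]  r_C2² + 38r_C2 − 123 = 0  ⇒  r_C2 = 3 (r>0 drops 1)
2. [ext C2·C3]  r_C2² + (26/3)r_C2 − 35 = 0  ⇒  r_C2 = 3 (r>0 drops 1)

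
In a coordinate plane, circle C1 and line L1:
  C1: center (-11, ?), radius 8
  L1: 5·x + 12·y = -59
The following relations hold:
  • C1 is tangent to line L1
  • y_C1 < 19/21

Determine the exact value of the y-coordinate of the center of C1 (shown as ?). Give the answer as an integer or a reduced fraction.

1. [C1‖L1]  y_C1² + (2/3)y_C1 − 75 = 0  ⇒  y_C1 = -9 or 25/3
2. given y_C1 < 19/21: keep -9

-9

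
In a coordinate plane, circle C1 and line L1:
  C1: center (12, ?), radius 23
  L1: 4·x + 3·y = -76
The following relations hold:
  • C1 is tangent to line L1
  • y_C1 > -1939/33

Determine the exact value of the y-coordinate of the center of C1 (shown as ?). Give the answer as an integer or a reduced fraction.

1. [C1‖L1]  y_C1² + (248/3)y_C1 + 239 = 0  ⇒  y_C1 = -239/3 or -3
2. given y_C1 > -1939/33: keep -3

-3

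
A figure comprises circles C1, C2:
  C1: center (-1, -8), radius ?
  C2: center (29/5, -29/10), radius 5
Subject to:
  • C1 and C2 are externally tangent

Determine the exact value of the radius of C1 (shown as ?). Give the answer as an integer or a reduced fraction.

7/2

1. [ext C1·C2]  r_C1² + 10r_C1 − 189/4 = 0  ⇒  r_C1 = 7/2 (r>0 drops 1)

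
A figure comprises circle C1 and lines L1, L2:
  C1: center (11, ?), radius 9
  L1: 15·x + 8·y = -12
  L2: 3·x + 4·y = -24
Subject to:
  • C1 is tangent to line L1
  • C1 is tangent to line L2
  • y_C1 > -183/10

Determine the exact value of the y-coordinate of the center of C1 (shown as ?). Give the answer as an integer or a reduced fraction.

-3

1. [C1‖L1]  y_C1² + (177/4)y_C1 + 495/4 = 0  ⇒  y_C1 = -165/4 or -3
2. [C1‖L2]  y_C1² + (57/2)y_C1 + 153/2 = 0  ⇒  y_C1 = -51/2 or -3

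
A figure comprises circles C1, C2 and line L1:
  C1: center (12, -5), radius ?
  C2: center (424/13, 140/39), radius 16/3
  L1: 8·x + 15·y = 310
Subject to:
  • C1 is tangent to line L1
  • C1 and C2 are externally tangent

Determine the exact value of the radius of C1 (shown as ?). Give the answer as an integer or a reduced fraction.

1. [C1‖L1]  r_C1² − 289 = 0  ⇒  r_C1 = 17 (r>0 drops 1)
2. [ext C1·C2]  r_C1² + (32/3)r_C1 − 1411/3 = 0  ⇒  r_C1 = 17 (r>0 drops 1)

17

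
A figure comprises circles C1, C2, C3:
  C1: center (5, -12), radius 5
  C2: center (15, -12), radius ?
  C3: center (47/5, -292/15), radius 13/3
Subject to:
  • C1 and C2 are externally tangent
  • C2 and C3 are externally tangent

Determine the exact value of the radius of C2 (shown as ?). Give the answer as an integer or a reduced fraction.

5

1. [ext C1·C2]  r_C2² + 10r_C2 − 75 = 0  ⇒  r_C2 = 5 (r>0 drops 1)
2. [ext C2·C3]  r_C2² + (26/3)r_C2 − 205/3 = 0  ⇒  r_C2 = 5 (r>0 drops 1)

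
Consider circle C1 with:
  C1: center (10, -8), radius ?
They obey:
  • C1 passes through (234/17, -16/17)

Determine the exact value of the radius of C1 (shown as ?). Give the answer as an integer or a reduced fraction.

8

1. [C1∋P]  r_C1² − 64 = 0  ⇒  r_C1 = 8 (r>0 drops 1)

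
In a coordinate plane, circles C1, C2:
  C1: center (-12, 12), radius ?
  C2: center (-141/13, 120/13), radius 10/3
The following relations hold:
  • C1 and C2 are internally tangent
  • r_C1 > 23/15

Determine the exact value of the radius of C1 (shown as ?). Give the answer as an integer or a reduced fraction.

19/3

1. [int C1,C2]  r_C1² − (20/3)r_C1 + 19/9 = 0  ⇒  r_C1 = 1/3 or 19/3
2. given r_C1 > 23/15: keep 19/3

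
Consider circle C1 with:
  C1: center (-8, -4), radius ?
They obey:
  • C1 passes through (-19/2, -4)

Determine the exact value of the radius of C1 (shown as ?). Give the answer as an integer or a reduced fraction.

1. [C1∋P]  r_C1² − 9/4 = 0  ⇒  r_C1 = 3/2 (r>0 drops 1)

3/2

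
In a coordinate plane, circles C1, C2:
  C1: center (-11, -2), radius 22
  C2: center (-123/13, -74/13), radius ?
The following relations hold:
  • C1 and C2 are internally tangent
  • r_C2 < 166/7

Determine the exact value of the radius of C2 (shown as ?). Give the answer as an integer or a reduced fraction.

18

1. [int C1,C2]  r_C2² − 44r_C2 + 468 = 0  ⇒  r_C2 = 18 or 26
2. given r_C2 < 166/7: keep 18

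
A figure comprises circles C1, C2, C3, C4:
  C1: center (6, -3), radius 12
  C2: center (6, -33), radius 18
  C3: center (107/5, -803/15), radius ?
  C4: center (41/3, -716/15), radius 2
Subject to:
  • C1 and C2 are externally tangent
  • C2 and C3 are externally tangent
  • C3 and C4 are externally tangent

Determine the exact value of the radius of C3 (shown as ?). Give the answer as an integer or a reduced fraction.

23/3

1. [ext C2·C3]  r_C3² + 36r_C3 − 3013/9 = 0  ⇒  r_C3 = 23/3 (r>0 drops 1)
2. [ext C3·C4]  r_C3² + 4r_C3 − 805/9 = 0  ⇒  r_C3 = 23/3 (r>0 drops 1)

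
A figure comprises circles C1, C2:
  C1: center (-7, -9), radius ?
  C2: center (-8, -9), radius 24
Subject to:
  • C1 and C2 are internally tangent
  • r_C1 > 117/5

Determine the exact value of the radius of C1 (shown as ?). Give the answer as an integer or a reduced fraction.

1. [int C1,C2]  r_C1² − 48r_C1 + 575 = 0  ⇒  r_C1 = 23 or 25
2. given r_C1 > 117/5: keep 25

25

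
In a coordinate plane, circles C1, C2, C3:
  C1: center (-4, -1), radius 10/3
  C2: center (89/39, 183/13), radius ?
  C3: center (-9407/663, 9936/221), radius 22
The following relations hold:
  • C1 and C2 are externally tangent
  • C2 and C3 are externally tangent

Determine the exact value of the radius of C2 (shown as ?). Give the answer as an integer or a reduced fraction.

1. [ext C1·C2]  r_C2² + (20/3)r_C2 − 767/3 = 0  ⇒  r_C2 = 13 (r>0 drops 1)
2. [ext C2·C3]  r_C2² + 44r_C2 − 741 = 0  ⇒  r_C2 = 13 (r>0 drops 1)

13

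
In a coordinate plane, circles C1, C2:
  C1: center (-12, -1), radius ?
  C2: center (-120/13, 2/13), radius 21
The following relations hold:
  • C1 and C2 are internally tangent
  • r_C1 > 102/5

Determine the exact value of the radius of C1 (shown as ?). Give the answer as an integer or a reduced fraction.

1. [int C1,C2]  r_C1² − 42r_C1 + 432 = 0  ⇒  r_C1 = 18 or 24
2. given r_C1 > 102/5: keep 24

24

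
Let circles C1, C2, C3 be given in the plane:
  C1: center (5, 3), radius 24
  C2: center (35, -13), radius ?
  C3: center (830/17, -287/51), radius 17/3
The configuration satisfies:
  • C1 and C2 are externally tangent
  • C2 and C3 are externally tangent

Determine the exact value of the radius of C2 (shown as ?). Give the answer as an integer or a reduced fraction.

1. [ext C1·C2]  r_C2² + 48r_C2 − 580 = 0  ⇒  r_C2 = 10 (r>0 drops 1)
2. [ext C2·C3]  r_C2² + (34/3)r_C2 − 640/3 = 0  ⇒  r_C2 = 10 (r>0 drops 1)

10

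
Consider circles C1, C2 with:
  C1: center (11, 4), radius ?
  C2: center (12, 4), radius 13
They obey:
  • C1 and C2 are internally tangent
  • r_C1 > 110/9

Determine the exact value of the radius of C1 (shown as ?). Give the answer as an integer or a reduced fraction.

1. [int C1,C2]  r_C1² − 26r_C1 + 168 = 0  ⇒  r_C1 = 12 or 14
2. given r_C1 > 110/9: keep 14

14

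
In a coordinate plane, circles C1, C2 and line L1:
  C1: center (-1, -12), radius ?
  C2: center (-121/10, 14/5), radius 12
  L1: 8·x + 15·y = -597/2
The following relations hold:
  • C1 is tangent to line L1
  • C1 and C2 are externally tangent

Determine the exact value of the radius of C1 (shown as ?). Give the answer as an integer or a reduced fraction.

13/2

1. [C1‖L1]  r_C1² − 169/4 = 0  ⇒  r_C1 = 13/2 (r>0 drops 1)
2. [ext C1·C2]  r_C1² + 24r_C1 − 793/4 = 0  ⇒  r_C1 = 13/2 (r>0 drops 1)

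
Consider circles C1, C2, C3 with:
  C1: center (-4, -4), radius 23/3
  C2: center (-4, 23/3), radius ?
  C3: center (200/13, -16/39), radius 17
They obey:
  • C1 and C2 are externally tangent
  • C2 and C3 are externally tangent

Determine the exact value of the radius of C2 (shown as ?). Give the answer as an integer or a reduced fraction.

4

1. [ext C1·C2]  r_C2² + (46/3)r_C2 − 232/3 = 0  ⇒  r_C2 = 4 (r>0 drops 1)
2. [ext C2·C3]  r_C2² + 34r_C2 − 152 = 0  ⇒  r_C2 = 4 (r>0 drops 1)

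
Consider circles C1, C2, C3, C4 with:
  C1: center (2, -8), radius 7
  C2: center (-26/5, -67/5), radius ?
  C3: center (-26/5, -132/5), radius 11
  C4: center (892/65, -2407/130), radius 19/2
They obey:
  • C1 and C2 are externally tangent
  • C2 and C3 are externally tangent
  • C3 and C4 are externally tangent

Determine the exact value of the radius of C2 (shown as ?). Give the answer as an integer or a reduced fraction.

1. [ext C1·C2]  r_C2² + 14r_C2 − 32 = 0  ⇒  r_C2 = 2 (r>0 drops 1)
2. [ext C2·C3]  r_C2² + 22r_C2 − 48 = 0  ⇒  r_C2 = 2 (r>0 drops 1)

2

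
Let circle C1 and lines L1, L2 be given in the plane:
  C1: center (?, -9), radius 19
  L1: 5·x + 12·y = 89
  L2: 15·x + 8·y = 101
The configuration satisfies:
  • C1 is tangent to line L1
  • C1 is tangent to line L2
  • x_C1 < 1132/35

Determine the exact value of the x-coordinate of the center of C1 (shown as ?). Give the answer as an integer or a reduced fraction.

1. [C1‖L1]  x_C1² − (394/5)x_C1 − 888 = 0  ⇒  x_C1 = -10 or 444/5
2. [C1‖L2]  x_C1² − (346/15)x_C1 − 992/3 = 0  ⇒  x_C1 = -10 or 496/15

-10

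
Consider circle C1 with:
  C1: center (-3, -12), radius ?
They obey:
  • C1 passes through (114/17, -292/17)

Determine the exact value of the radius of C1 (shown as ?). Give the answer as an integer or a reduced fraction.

11

1. [C1∋P]  r_C1² − 121 = 0  ⇒  r_C1 = 11 (r>0 drops 1)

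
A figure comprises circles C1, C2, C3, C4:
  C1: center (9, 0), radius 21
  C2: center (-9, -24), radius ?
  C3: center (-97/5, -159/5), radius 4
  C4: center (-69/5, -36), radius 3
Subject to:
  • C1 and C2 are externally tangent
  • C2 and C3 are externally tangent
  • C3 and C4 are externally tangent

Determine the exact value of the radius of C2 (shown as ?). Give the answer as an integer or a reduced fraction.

1. [ext C1·C2]  r_C2² + 42r_C2 − 459 = 0  ⇒  r_C2 = 9 (r>0 drops 1)
2. [ext C2·C3]  r_C2² + 8r_C2 − 153 = 0  ⇒  r_C2 = 9 (r>0 drops 1)

9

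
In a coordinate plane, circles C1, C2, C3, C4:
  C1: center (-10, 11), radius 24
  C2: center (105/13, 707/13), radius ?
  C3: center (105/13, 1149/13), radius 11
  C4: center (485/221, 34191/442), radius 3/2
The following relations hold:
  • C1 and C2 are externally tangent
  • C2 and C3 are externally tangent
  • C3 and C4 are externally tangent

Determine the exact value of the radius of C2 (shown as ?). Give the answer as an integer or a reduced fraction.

23

1. [ext C1·C2]  r_C2² + 48r_C2 − 1633 = 0  ⇒  r_C2 = 23 (r>0 drops 1)
2. [ext C2·C3]  r_C2² + 22r_C2 − 1035 = 0  ⇒  r_C2 = 23 (r>0 drops 1)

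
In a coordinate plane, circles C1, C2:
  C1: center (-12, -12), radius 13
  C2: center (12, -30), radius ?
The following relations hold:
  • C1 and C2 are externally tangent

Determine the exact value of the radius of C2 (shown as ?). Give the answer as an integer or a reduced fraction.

1. [ext C1·C2]  r_C2² + 26r_C2 − 731 = 0  ⇒  r_C2 = 17 (r>0 drops 1)

17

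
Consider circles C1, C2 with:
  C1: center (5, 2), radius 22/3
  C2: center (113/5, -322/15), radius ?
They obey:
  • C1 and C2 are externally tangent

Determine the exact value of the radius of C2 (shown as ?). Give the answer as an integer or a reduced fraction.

22

1. [ext C1·C2]  r_C2² + (44/3)r_C2 − 2420/3 = 0  ⇒  r_C2 = 22 (r>0 drops 1)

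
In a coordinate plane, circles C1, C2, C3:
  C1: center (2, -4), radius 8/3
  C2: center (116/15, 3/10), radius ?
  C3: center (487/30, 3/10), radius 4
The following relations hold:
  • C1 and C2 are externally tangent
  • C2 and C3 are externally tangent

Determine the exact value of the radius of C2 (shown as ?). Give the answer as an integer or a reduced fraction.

9/2

1. [ext C1·C2]  r_C2² + (16/3)r_C2 − 177/4 = 0  ⇒  r_C2 = 9/2 (r>0 drops 1)
2. [ext C2·C3]  r_C2² + 8r_C2 − 225/4 = 0  ⇒  r_C2 = 9/2 (r>0 drops 1)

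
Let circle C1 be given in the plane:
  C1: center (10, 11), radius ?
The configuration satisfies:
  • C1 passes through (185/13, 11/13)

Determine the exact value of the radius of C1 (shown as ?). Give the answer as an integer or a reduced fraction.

1. [C1∋P]  r_C1² − 121 = 0  ⇒  r_C1 = 11 (r>0 drops 1)

11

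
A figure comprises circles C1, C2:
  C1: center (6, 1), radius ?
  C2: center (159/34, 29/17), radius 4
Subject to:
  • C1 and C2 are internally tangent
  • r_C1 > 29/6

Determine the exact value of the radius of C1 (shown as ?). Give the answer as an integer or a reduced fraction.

11/2

1. [int C1,C2]  r_C1² − 8r_C1 + 55/4 = 0  ⇒  r_C1 = 5/2 or 11/2
2. given r_C1 > 29/6: keep 11/2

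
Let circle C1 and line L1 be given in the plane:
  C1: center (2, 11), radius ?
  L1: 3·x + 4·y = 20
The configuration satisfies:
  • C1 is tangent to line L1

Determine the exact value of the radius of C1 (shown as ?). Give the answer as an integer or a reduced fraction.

1. [C1‖L1]  r_C1² − 36 = 0  ⇒  r_C1 = 6 (r>0 drops 1)

6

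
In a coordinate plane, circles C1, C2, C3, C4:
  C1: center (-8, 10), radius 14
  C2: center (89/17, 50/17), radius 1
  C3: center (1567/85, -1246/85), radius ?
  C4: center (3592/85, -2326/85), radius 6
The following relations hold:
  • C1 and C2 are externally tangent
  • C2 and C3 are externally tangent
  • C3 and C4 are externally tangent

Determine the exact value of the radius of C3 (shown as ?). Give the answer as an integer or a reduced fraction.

1. [ext C2·C3]  r_C3² + 2r_C3 − 483 = 0  ⇒  r_C3 = 21 (r>0 drops 1)
2. [ext C3·C4]  r_C3² + 12r_C3 − 693 = 0  ⇒  r_C3 = 21 (r>0 drops 1)

21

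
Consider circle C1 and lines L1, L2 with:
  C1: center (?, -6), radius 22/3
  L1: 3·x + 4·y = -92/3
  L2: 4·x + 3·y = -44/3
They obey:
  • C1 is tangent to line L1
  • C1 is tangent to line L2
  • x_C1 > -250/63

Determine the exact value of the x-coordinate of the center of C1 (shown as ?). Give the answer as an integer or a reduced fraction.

10

1. [C1‖L1]  x_C1² + (40/9)x_C1 − 1300/9 = 0  ⇒  x_C1 = -130/9 or 10
2. [C1‖L2]  x_C1² − (5/3)x_C1 − 250/3 = 0  ⇒  x_C1 = -25/3 or 10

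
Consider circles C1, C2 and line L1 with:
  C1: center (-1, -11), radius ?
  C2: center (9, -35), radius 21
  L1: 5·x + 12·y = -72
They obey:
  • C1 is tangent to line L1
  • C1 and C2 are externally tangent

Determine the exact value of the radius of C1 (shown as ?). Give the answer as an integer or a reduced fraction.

1. [C1‖L1]  r_C1² − 25 = 0  ⇒  r_C1 = 5 (r>0 drops 1)
2. [ext C1·C2]  r_C1² + 42r_C1 − 235 = 0  ⇒  r_C1 = 5 (r>0 drops 1)

5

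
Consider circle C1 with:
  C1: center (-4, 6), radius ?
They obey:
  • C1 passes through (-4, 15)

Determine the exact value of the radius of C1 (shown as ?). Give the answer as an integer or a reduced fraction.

1. [C1∋P]  r_C1² − 81 = 0  ⇒  r_C1 = 9 (r>0 drops 1)

9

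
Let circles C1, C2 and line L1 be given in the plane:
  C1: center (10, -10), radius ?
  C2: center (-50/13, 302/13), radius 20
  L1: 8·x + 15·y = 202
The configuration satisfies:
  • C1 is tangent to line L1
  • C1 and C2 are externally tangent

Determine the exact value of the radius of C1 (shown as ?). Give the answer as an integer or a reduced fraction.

16

1. [C1‖L1]  r_C1² − 256 = 0  ⇒  r_C1 = 16 (r>0 drops 1)
2. [ext C1·C2]  r_C1² + 40r_C1 − 896 = 0  ⇒  r_C1 = 16 (r>0 drops 1)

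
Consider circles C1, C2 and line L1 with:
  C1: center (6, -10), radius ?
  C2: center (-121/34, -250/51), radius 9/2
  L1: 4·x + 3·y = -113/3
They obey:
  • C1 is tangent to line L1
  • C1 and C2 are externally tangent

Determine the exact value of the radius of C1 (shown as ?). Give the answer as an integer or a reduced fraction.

1. [C1‖L1]  r_C1² − 361/9 = 0  ⇒  r_C1 = 19/3 (r>0 drops 1)
2. [ext C1·C2]  r_C1² + 9r_C1 − 874/9 = 0  ⇒  r_C1 = 19/3 (r>0 drops 1)

19/3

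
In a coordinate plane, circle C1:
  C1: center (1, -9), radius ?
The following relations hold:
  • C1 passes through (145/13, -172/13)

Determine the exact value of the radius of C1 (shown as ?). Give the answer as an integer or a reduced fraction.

11

1. [C1∋P]  r_C1² − 121 = 0  ⇒  r_C1 = 11 (r>0 drops 1)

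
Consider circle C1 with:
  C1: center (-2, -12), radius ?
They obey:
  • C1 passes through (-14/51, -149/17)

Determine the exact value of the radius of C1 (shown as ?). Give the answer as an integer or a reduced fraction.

11/3

1. [C1∋P]  r_C1² − 121/9 = 0  ⇒  r_C1 = 11/3 (r>0 drops 1)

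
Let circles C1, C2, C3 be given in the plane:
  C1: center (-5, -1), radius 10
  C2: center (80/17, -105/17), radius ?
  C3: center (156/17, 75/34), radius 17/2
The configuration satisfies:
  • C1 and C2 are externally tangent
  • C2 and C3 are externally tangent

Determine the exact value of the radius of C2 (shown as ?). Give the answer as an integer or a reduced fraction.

1. [ext C1·C2]  r_C2² + 20r_C2 − 21 = 0  ⇒  r_C2 = 1 (r>0 drops 1)
2. [ext C2·C3]  r_C2² + 17r_C2 − 18 = 0  ⇒  r_C2 = 1 (r>0 drops 1)

1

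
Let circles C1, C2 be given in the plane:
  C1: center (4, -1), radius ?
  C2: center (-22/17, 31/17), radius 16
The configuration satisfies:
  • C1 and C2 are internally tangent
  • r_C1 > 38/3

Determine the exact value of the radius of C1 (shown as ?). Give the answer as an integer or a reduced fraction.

22

1. [int C1,C2]  r_C1² − 32r_C1 + 220 = 0  ⇒  r_C1 = 10 or 22
2. given r_C1 > 38/3: keep 22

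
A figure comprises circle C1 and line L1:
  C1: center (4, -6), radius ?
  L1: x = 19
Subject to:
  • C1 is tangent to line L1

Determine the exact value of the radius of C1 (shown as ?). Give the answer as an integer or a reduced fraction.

15

1. [C1‖L1]  r_C1² − 225 = 0  ⇒  r_C1 = 15 (r>0 drops 1)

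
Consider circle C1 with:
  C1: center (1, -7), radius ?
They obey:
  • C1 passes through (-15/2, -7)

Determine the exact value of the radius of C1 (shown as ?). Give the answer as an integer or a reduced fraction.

17/2

1. [C1∋P]  r_C1² − 289/4 = 0  ⇒  r_C1 = 17/2 (r>0 drops 1)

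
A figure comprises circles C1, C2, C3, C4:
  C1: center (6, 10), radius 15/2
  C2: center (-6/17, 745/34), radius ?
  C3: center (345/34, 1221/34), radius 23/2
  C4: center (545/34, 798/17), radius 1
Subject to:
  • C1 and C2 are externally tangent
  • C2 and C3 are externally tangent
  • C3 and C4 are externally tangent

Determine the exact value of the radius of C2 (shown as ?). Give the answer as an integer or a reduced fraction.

6

1. [ext C1·C2]  r_C2² + 15r_C2 − 126 = 0  ⇒  r_C2 = 6 (r>0 drops 1)
2. [ext C2·C3]  r_C2² + 23r_C2 − 174 = 0  ⇒  r_C2 = 6 (r>0 drops 1)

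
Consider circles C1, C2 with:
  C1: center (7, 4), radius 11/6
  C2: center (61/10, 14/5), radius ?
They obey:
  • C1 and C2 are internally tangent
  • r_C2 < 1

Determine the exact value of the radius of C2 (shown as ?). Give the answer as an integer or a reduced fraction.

1/3

1. [int C1,C2]  r_C2² − (11/3)r_C2 + 10/9 = 0  ⇒  r_C2 = 1/3 or 10/3
2. given r_C2 < 1: keep 1/3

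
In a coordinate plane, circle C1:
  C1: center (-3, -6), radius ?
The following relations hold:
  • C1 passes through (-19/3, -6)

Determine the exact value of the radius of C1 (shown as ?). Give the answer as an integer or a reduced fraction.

10/3

1. [C1∋P]  r_C1² − 100/9 = 0  ⇒  r_C1 = 10/3 (r>0 drops 1)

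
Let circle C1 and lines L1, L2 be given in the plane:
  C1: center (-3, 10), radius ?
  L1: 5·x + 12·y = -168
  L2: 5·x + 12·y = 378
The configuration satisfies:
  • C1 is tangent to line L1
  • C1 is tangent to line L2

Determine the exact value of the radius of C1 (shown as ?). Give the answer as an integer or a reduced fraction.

21

1. [C1‖L1]  r_C1² − 441 = 0  ⇒  r_C1 = 21 (r>0 drops 1)
2. [C1‖L2]  r_C1² − 441 = 0  ⇒  r_C1 = 21 (r>0 drops 1)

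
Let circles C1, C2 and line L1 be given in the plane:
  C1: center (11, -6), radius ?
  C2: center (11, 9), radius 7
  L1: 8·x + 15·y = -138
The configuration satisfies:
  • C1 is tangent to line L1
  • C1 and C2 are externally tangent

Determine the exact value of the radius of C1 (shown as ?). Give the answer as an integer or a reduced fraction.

1. [C1‖L1]  r_C1² − 64 = 0  ⇒  r_C1 = 8 (r>0 drops 1)
2. [ext C1·C2]  r_C1² + 14r_C1 − 176 = 0  ⇒  r_C1 = 8 (r>0 drops 1)

8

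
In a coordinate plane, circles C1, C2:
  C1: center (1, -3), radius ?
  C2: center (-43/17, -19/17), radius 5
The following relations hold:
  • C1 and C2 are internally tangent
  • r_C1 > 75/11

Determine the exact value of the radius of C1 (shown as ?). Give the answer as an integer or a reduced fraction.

9

1. [int C1,C2]  r_C1² − 10r_C1 + 9 = 0  ⇒  r_C1 = 1 or 9
2. given r_C1 > 75/11: keep 9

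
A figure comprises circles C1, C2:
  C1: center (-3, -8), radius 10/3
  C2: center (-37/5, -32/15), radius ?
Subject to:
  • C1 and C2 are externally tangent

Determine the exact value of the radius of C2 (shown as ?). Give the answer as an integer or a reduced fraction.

4

1. [ext C1·C2]  r_C2² + (20/3)r_C2 − 128/3 = 0  ⇒  r_C2 = 4 (r>0 drops 1)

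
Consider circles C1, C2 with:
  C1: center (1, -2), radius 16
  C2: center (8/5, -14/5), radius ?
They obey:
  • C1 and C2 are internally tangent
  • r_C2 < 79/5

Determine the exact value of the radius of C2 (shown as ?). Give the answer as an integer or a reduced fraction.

1. [int C1,C2]  r_C2² − 32r_C2 + 255 = 0  ⇒  r_C2 = 15 or 17
2. given r_C2 < 79/5: keep 15

15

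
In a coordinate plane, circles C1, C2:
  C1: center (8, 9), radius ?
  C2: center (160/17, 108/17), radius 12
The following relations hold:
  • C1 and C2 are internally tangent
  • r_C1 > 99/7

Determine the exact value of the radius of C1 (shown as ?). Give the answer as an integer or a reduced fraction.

1. [int C1,C2]  r_C1² − 24r_C1 + 135 = 0  ⇒  r_C1 = 9 or 15
2. given r_C1 > 99/7: keep 15

15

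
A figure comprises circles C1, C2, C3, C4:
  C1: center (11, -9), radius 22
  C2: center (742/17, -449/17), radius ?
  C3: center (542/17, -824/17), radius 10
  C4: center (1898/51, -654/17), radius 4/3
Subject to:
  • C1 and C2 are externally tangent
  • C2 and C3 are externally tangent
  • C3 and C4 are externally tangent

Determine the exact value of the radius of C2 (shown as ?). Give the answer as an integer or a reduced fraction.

1. [ext C1·C2]  r_C2² + 44r_C2 − 885 = 0  ⇒  r_C2 = 15 (r>0 drops 1)
2. [ext C2·C3]  r_C2² + 20r_C2 − 525 = 0  ⇒  r_C2 = 15 (r>0 drops 1)

15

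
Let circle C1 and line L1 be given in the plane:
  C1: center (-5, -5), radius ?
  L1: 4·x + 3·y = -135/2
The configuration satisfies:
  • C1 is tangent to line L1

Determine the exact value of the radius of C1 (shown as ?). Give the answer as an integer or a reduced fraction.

1. [C1‖L1]  r_C1² − 169/4 = 0  ⇒  r_C1 = 13/2 (r>0 drops 1)

13/2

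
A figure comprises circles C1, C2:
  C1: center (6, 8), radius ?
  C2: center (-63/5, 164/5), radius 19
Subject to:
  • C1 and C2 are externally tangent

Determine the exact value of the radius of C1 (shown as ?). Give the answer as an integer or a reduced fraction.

12

1. [ext C1·C2]  r_C1² + 38r_C1 − 600 = 0  ⇒  r_C1 = 12 (r>0 drops 1)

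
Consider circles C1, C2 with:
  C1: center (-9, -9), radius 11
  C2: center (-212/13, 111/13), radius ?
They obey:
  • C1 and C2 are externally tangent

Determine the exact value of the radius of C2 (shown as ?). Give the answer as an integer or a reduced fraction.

1. [ext C1·C2]  r_C2² + 22r_C2 − 240 = 0  ⇒  r_C2 = 8 (r>0 drops 1)

8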